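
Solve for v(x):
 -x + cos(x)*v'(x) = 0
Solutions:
 v(x) = C1 + Integral(x/cos(x), x)


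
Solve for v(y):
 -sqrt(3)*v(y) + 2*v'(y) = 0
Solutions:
 v(y) = C1*exp(sqrt(3)*y/2)


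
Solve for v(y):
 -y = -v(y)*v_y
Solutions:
 v(y) = -sqrt(C1 + y^2)
 v(y) = sqrt(C1 + y^2)


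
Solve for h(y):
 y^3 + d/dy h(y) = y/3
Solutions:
 h(y) = C1 - y^4/4 + y^2/6


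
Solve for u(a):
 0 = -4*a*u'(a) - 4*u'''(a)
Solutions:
 u(a) = C1 + Integral(C2*airyai(-a) + C3*airybi(-a), a)


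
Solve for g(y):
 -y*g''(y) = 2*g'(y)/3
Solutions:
 g(y) = C1 + C2*y^(1/3)


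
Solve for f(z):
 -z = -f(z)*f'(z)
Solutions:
 f(z) = -sqrt(C1 + z^2)
 f(z) = sqrt(C1 + z^2)


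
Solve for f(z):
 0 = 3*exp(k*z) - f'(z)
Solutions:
 f(z) = C1 + 3*exp(k*z)/k


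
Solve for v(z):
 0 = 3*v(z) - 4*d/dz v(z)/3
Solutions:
 v(z) = C1*exp(9*z/4)


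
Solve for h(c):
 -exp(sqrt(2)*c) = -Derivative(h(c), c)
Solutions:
 h(c) = C1 + sqrt(2)*exp(sqrt(2)*c)/2


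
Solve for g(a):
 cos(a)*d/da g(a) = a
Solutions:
 g(a) = C1 + Integral(a/cos(a), a)


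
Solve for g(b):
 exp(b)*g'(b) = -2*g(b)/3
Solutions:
 g(b) = C1*exp(2*exp(-b)/3)


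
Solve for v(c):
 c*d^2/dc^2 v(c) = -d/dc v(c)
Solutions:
 v(c) = C1 + C2*log(c)


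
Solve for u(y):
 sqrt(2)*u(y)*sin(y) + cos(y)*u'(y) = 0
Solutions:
 u(y) = C1*cos(y)^(sqrt(2))


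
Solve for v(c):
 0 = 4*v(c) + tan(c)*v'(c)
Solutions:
 v(c) = C1/sin(c)^4


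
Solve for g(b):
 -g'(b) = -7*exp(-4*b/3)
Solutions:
 g(b) = C1 - 21*exp(-4*b/3)/4


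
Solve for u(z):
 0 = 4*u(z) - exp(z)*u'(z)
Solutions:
 u(z) = C1*exp(-4*exp(-z))


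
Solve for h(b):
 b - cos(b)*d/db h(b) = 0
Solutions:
 h(b) = C1 + Integral(b/cos(b), b)


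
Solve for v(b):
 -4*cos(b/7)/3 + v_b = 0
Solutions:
 v(b) = C1 + 28*sin(b/7)/3


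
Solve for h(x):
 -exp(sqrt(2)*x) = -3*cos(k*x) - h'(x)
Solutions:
 h(x) = C1 + sqrt(2)*exp(sqrt(2)*x)/2 - 3*sin(k*x)/k


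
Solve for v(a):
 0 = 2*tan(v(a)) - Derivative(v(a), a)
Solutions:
 v(a) = pi - asin(C1*exp(2*a))
 v(a) = asin(C1*exp(2*a))


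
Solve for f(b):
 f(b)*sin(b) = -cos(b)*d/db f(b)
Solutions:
 f(b) = C1*cos(b)


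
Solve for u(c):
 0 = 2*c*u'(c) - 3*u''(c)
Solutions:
 u(c) = C1 + C2*erfi(sqrt(3)*c/3)


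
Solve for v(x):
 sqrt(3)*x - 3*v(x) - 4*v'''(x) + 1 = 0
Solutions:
 v(x) = C3*exp(-6^(1/3)*x/2) + sqrt(3)*x/3 + (C1*sin(2^(1/3)*3^(5/6)*x/4) + C2*cos(2^(1/3)*3^(5/6)*x/4))*exp(6^(1/3)*x/4) + 1/3


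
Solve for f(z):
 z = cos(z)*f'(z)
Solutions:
 f(z) = C1 + Integral(z/cos(z), z)


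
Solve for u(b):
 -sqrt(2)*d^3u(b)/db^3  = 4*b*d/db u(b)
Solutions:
 u(b) = C1 + Integral(C2*airyai(-sqrt(2)*b) + C3*airybi(-sqrt(2)*b), b)


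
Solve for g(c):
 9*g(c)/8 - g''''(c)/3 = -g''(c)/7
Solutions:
 g(c) = C1*exp(-sqrt(21)*c*sqrt(2 + sqrt(298))/14) + C2*exp(sqrt(21)*c*sqrt(2 + sqrt(298))/14) + C3*sin(sqrt(21)*c*sqrt(-2 + sqrt(298))/14) + C4*cos(sqrt(21)*c*sqrt(-2 + sqrt(298))/14)


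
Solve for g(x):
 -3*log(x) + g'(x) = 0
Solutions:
 g(x) = C1 + 3*x*log(x) - 3*x


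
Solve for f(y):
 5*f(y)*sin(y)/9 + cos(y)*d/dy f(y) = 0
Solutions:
 f(y) = C1*cos(y)^(5/9)


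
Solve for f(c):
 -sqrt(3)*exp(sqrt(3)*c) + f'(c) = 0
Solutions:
 f(c) = C1 + exp(sqrt(3)*c)


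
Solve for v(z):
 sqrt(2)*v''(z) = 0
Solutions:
 v(z) = C1 + C2*z


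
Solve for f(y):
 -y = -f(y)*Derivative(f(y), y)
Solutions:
 f(y) = -sqrt(C1 + y^2)
 f(y) = sqrt(C1 + y^2)


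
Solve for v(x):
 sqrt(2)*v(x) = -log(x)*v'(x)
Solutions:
 v(x) = C1*exp(-sqrt(2)*li(x))


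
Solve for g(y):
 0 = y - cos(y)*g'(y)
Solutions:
 g(y) = C1 + Integral(y/cos(y), y)


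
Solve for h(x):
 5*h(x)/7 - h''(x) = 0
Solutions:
 h(x) = C1*exp(-sqrt(35)*x/7) + C2*exp(sqrt(35)*x/7)


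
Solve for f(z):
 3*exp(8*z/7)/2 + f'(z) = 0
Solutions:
 f(z) = C1 - 21*exp(8*z/7)/16


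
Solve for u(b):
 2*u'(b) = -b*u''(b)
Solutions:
 u(b) = C1 + C2/b


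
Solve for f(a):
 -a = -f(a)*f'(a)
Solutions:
 f(a) = -sqrt(C1 + a^2)
 f(a) = sqrt(C1 + a^2)


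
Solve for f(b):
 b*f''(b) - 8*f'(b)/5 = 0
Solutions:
 f(b) = C1 + C2*b^(13/5)


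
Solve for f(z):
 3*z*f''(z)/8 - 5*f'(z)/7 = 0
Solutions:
 f(z) = C1 + C2*z^(61/21)


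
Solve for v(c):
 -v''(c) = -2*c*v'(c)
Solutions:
 v(c) = C1 + C2*erfi(c)


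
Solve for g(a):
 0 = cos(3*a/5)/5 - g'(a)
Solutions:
 g(a) = C1 + sin(3*a/5)/3


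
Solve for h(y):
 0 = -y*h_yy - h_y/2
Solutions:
 h(y) = C1 + C2*sqrt(y)


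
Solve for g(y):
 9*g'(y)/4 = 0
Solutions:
 g(y) = C1


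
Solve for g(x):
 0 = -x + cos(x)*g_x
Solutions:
 g(x) = C1 + Integral(x/cos(x), x)


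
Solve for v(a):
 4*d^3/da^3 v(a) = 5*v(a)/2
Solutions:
 v(a) = C3*exp(5^(1/3)*a/2) + (C1*sin(sqrt(3)*5^(1/3)*a/4) + C2*cos(sqrt(3)*5^(1/3)*a/4))*exp(-5^(1/3)*a/4)


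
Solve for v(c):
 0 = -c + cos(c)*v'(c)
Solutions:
 v(c) = C1 + Integral(c/cos(c), c)


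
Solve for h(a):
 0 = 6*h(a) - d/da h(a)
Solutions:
 h(a) = C1*exp(6*a)


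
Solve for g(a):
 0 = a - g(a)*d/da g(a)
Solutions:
 g(a) = -sqrt(C1 + a^2)
 g(a) = sqrt(C1 + a^2)


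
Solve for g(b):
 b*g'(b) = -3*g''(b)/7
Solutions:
 g(b) = C1 + C2*erf(sqrt(42)*b/6)


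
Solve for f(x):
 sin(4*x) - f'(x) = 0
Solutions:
 f(x) = C1 - cos(4*x)/4


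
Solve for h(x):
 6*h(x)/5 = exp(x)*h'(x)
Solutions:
 h(x) = C1*exp(-6*exp(-x)/5)


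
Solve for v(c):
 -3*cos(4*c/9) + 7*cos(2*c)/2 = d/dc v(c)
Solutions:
 v(c) = C1 - 27*sin(4*c/9)/4 + 7*sin(2*c)/4


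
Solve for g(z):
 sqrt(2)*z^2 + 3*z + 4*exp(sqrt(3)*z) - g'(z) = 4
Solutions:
 g(z) = C1 + sqrt(2)*z^3/3 + 3*z^2/2 - 4*z + 4*sqrt(3)*exp(sqrt(3)*z)/3


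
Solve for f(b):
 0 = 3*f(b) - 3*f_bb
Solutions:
 f(b) = C1*exp(-b) + C2*exp(b)


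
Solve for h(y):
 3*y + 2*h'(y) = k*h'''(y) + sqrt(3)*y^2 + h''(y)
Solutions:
 h(y) = C1 + C2*exp(y*(sqrt(8*k + 1) - 1)/(2*k)) + C3*exp(-y*(sqrt(8*k + 1) + 1)/(2*k)) + sqrt(3)*k*y/2 + sqrt(3)*y^3/6 - 3*y^2/4 + sqrt(3)*y^2/4 - 3*y/4 + sqrt(3)*y/4


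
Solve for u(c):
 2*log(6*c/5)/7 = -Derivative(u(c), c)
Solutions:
 u(c) = C1 - 2*c*log(c)/7 - 2*c*log(6)/7 + 2*c/7 + 2*c*log(5)/7


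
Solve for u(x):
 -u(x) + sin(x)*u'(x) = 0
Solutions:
 u(x) = C1*sqrt(cos(x) - 1)/sqrt(cos(x) + 1)


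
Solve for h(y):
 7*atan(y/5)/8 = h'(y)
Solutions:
 h(y) = C1 + 7*y*atan(y/5)/8 - 35*log(y^2 + 25)/16


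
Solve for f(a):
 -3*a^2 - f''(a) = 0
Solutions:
 f(a) = C1 + C2*a - a^4/4


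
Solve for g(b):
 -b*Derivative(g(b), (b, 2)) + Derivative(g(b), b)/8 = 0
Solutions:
 g(b) = C1 + C2*b^(9/8)


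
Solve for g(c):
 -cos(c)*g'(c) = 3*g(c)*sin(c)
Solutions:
 g(c) = C1*cos(c)^3


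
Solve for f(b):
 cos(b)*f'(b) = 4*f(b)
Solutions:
 f(b) = C1*(sin(b)^2 + 2*sin(b) + 1)/(sin(b)^2 - 2*sin(b) + 1)


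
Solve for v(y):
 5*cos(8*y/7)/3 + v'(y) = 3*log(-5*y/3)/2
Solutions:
 v(y) = C1 + 3*y*log(-y)/2 - 2*y*log(3) - 3*y/2 + y*log(15)/2 + y*log(5) - 35*sin(8*y/7)/24


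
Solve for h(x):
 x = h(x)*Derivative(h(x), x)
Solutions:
 h(x) = -sqrt(C1 + x^2)
 h(x) = sqrt(C1 + x^2)


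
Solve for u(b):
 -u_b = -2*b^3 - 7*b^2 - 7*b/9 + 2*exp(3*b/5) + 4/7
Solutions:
 u(b) = C1 + b^4/2 + 7*b^3/3 + 7*b^2/18 - 4*b/7 - 10*exp(3*b/5)/3


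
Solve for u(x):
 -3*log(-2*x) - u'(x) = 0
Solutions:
 u(x) = C1 - 3*x*log(-x) + 3*x*(1 - log(2))


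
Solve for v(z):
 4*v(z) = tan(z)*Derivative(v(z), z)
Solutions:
 v(z) = C1*sin(z)^4


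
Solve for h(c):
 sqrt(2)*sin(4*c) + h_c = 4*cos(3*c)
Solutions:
 h(c) = C1 + 4*sin(3*c)/3 + sqrt(2)*cos(4*c)/4


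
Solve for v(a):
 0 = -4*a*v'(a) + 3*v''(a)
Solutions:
 v(a) = C1 + C2*erfi(sqrt(6)*a/3)


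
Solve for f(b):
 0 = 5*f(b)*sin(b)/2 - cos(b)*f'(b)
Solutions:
 f(b) = C1/cos(b)^(5/2)


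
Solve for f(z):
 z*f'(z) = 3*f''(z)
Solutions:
 f(z) = C1 + C2*erfi(sqrt(6)*z/6)


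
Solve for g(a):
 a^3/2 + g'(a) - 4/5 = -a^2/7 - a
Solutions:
 g(a) = C1 - a^4/8 - a^3/21 - a^2/2 + 4*a/5


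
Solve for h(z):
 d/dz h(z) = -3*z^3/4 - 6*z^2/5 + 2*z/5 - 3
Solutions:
 h(z) = C1 - 3*z^4/16 - 2*z^3/5 + z^2/5 - 3*z


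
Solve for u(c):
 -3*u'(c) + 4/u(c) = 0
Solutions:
 u(c) = -sqrt(C1 + 24*c)/3
 u(c) = sqrt(C1 + 24*c)/3


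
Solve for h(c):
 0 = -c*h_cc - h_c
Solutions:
 h(c) = C1 + C2*log(c)


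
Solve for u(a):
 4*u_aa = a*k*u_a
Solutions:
 u(a) = Piecewise((-sqrt(2)*sqrt(pi)*C1*erf(sqrt(2)*a*sqrt(-k)/4)/sqrt(-k) - C2, (k > 0) | (k < 0)), (-C1*a - C2, True))


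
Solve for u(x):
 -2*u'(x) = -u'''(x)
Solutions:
 u(x) = C1 + C2*exp(-sqrt(2)*x) + C3*exp(sqrt(2)*x)


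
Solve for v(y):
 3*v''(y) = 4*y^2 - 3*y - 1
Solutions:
 v(y) = C1 + C2*y + y^4/9 - y^3/6 - y^2/6


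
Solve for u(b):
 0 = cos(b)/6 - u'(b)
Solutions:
 u(b) = C1 + sin(b)/6


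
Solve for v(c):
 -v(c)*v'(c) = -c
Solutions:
 v(c) = -sqrt(C1 + c^2)
 v(c) = sqrt(C1 + c^2)


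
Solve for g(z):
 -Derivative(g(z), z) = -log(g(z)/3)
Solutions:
 Integral(1/(-log(_y) + log(3)), (_y, g(z))) = C1 - z


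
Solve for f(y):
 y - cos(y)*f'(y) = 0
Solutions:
 f(y) = C1 + Integral(y/cos(y), y)


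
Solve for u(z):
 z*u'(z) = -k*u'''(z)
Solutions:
 u(z) = C1 + Integral(C2*airyai(z*(-1/k)^(1/3)) + C3*airybi(z*(-1/k)^(1/3)), z)


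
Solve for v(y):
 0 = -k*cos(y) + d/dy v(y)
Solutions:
 v(y) = C1 + k*sin(y)


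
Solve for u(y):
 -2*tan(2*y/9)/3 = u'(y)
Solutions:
 u(y) = C1 + 3*log(cos(2*y/9))


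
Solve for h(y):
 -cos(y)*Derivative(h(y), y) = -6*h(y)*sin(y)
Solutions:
 h(y) = C1/cos(y)^6


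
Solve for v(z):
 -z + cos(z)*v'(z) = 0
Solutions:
 v(z) = C1 + Integral(z/cos(z), z)


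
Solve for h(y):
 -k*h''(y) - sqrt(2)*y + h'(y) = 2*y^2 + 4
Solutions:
 h(y) = C1 + C2*exp(y/k) + 4*k^2*y + 2*k*y^2 + sqrt(2)*k*y + 2*y^3/3 + sqrt(2)*y^2/2 + 4*y


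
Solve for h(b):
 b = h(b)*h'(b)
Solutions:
 h(b) = -sqrt(C1 + b^2)
 h(b) = sqrt(C1 + b^2)


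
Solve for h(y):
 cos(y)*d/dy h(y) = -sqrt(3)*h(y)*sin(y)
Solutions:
 h(y) = C1*cos(y)^(sqrt(3))


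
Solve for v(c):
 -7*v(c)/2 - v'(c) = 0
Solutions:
 v(c) = C1*exp(-7*c/2)


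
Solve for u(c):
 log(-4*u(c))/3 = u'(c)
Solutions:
 -3*Integral(1/(log(-_y) + 2*log(2)), (_y, u(c))) = C1 - c


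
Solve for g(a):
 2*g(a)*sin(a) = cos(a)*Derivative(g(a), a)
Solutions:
 g(a) = C1/cos(a)^2


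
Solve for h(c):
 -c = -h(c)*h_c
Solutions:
 h(c) = -sqrt(C1 + c^2)
 h(c) = sqrt(C1 + c^2)


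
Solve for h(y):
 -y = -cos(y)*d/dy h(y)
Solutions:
 h(y) = C1 + Integral(y/cos(y), y)


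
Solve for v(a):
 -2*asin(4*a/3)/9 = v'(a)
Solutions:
 v(a) = C1 - 2*a*asin(4*a/3)/9 - sqrt(9 - 16*a^2)/18


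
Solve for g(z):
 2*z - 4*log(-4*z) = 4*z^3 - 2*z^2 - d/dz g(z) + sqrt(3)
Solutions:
 g(z) = C1 + z^4 - 2*z^3/3 - z^2 + 4*z*log(-z) + z*(-4 + sqrt(3) + 8*log(2))


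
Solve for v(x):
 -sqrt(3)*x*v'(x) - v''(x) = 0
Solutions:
 v(x) = C1 + C2*erf(sqrt(2)*3^(1/4)*x/2)


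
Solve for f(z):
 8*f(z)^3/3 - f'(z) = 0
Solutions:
 f(z) = -sqrt(6)*sqrt(-1/(C1 + 8*z))/2
 f(z) = sqrt(6)*sqrt(-1/(C1 + 8*z))/2


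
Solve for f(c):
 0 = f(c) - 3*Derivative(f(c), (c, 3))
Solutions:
 f(c) = C3*exp(3^(2/3)*c/3) + (C1*sin(3^(1/6)*c/2) + C2*cos(3^(1/6)*c/2))*exp(-3^(2/3)*c/6)


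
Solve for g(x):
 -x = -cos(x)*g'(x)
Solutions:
 g(x) = C1 + Integral(x/cos(x), x)


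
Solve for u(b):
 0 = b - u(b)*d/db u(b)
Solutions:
 u(b) = -sqrt(C1 + b^2)
 u(b) = sqrt(C1 + b^2)


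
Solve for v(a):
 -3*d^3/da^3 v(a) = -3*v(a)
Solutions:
 v(a) = C3*exp(a) + (C1*sin(sqrt(3)*a/2) + C2*cos(sqrt(3)*a/2))*exp(-a/2)


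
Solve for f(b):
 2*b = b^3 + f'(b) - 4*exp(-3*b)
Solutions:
 f(b) = C1 - b^4/4 + b^2 - 4*exp(-3*b)/3


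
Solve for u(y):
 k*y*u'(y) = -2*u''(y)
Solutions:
 u(y) = Piecewise((-sqrt(pi)*C1*erf(sqrt(k)*y/2)/sqrt(k) - C2, (k > 0) | (k < 0)), (-C1*y - C2, True))


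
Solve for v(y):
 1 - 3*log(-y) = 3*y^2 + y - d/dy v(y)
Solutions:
 v(y) = C1 + y^3 + y^2/2 + 3*y*log(-y) - 4*y


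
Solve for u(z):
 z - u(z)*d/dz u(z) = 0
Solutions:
 u(z) = -sqrt(C1 + z^2)
 u(z) = sqrt(C1 + z^2)


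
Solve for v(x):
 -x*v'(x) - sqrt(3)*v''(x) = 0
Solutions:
 v(x) = C1 + C2*erf(sqrt(2)*3^(3/4)*x/6)


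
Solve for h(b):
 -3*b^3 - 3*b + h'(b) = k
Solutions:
 h(b) = C1 + 3*b^4/4 + 3*b^2/2 + b*k


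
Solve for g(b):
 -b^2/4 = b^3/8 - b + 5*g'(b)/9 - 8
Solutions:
 g(b) = C1 - 9*b^4/160 - 3*b^3/20 + 9*b^2/10 + 72*b/5


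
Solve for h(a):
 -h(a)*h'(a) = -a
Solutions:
 h(a) = -sqrt(C1 + a^2)
 h(a) = sqrt(C1 + a^2)


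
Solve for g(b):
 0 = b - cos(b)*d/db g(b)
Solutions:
 g(b) = C1 + Integral(b/cos(b), b)


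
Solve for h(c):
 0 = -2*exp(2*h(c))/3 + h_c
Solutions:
 h(c) = log(-1/(C1 + 2*c))/2 - log(2) + log(6)/2
 h(c) = log(-sqrt(-1/(C1 + 2*c))) - log(2) + log(6)/2


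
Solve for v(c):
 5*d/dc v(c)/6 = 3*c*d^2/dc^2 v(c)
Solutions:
 v(c) = C1 + C2*c^(23/18)


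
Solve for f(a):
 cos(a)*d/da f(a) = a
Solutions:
 f(a) = C1 + Integral(a/cos(a), a)


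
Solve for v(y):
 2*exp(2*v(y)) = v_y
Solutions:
 v(y) = log(-sqrt(-1/(C1 + 2*y))) - log(2)/2
 v(y) = log(-1/(C1 + 2*y))/2 - log(2)/2


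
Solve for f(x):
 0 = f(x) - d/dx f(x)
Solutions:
 f(x) = C1*exp(x)


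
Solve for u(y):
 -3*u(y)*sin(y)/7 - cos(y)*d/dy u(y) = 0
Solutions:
 u(y) = C1*cos(y)^(3/7)


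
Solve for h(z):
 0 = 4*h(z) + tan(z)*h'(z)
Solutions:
 h(z) = C1/sin(z)^4


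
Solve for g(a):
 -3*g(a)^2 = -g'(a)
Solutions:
 g(a) = -1/(C1 + 3*a)


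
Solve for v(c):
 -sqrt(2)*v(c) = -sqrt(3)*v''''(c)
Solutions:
 v(c) = C1*exp(-2^(1/8)*3^(7/8)*c/3) + C2*exp(2^(1/8)*3^(7/8)*c/3) + C3*sin(2^(1/8)*3^(7/8)*c/3) + C4*cos(2^(1/8)*3^(7/8)*c/3)


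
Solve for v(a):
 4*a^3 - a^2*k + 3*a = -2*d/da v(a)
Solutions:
 v(a) = C1 - a^4/2 + a^3*k/6 - 3*a^2/4


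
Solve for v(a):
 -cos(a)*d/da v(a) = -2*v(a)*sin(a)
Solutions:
 v(a) = C1/cos(a)^2


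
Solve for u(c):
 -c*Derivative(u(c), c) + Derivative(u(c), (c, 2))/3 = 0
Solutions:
 u(c) = C1 + C2*erfi(sqrt(6)*c/2)


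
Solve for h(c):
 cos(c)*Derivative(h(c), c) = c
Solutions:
 h(c) = C1 + Integral(c/cos(c), c)


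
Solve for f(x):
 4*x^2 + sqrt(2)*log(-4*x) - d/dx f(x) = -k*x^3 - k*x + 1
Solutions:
 f(x) = C1 + k*x^4/4 + k*x^2/2 + 4*x^3/3 + sqrt(2)*x*log(-x) + x*(-sqrt(2) - 1 + 2*sqrt(2)*log(2))


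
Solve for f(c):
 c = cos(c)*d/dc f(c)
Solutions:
 f(c) = C1 + Integral(c/cos(c), c)


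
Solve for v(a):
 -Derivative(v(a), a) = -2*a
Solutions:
 v(a) = C1 + a^2


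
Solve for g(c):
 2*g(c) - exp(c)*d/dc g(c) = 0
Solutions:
 g(c) = C1*exp(-2*exp(-c))


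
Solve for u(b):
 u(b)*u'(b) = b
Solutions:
 u(b) = -sqrt(C1 + b^2)
 u(b) = sqrt(C1 + b^2)


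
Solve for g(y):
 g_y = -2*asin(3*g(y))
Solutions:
 Integral(1/asin(3*_y), (_y, g(y))) = C1 - 2*y


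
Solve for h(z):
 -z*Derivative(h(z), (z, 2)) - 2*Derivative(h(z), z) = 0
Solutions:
 h(z) = C1 + C2/z


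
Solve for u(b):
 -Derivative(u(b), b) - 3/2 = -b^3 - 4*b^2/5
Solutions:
 u(b) = C1 + b^4/4 + 4*b^3/15 - 3*b/2


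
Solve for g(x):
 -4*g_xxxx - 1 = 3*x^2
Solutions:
 g(x) = C1 + C2*x + C3*x^2 + C4*x^3 - x^6/480 - x^4/96


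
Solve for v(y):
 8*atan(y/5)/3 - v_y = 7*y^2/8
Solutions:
 v(y) = C1 - 7*y^3/24 + 8*y*atan(y/5)/3 - 20*log(y^2 + 25)/3


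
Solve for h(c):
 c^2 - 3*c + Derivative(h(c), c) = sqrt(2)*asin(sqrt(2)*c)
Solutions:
 h(c) = C1 - c^3/3 + 3*c^2/2 + sqrt(2)*(c*asin(sqrt(2)*c) + sqrt(2)*sqrt(1 - 2*c^2)/2)


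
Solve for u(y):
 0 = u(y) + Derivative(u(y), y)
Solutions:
 u(y) = C1*exp(-y)


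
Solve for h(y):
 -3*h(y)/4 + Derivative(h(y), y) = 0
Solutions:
 h(y) = C1*exp(3*y/4)


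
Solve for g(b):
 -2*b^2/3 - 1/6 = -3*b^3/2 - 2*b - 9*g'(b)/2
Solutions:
 g(b) = C1 - b^4/12 + 4*b^3/81 - 2*b^2/9 + b/27


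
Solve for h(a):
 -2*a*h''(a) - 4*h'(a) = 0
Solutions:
 h(a) = C1 + C2/a


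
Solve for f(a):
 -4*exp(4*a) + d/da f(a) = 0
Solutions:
 f(a) = C1 + exp(4*a)


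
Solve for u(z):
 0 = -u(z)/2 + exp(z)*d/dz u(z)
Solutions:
 u(z) = C1*exp(-exp(-z)/2)


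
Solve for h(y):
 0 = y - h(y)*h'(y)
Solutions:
 h(y) = -sqrt(C1 + y^2)
 h(y) = sqrt(C1 + y^2)


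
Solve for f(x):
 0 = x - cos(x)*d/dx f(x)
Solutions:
 f(x) = C1 + Integral(x/cos(x), x)


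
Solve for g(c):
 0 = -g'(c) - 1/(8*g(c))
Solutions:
 g(c) = -sqrt(C1 - c)/2
 g(c) = sqrt(C1 - c)/2


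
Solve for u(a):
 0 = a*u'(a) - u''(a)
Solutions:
 u(a) = C1 + C2*erfi(sqrt(2)*a/2)


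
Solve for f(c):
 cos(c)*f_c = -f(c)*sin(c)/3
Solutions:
 f(c) = C1*cos(c)^(1/3)


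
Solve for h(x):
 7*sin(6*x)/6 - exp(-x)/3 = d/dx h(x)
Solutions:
 h(x) = C1 - 7*cos(6*x)/36 + exp(-x)/3


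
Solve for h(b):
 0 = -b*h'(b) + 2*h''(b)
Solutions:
 h(b) = C1 + C2*erfi(b/2)


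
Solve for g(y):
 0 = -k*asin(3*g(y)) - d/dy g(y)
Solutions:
 Integral(1/asin(3*_y), (_y, g(y))) = C1 - k*y


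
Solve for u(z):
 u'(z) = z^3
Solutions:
 u(z) = C1 + z^4/4


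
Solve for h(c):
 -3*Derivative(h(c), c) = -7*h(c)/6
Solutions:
 h(c) = C1*exp(7*c/18)


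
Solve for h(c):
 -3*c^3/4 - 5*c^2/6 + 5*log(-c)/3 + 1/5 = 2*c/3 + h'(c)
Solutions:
 h(c) = C1 - 3*c^4/16 - 5*c^3/18 - c^2/3 + 5*c*log(-c)/3 - 22*c/15


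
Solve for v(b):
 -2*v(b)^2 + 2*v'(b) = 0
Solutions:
 v(b) = -1/(C1 + b)


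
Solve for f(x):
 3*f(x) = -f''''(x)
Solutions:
 f(x) = (C1*sin(sqrt(2)*3^(1/4)*x/2) + C2*cos(sqrt(2)*3^(1/4)*x/2))*exp(-sqrt(2)*3^(1/4)*x/2) + (C3*sin(sqrt(2)*3^(1/4)*x/2) + C4*cos(sqrt(2)*3^(1/4)*x/2))*exp(sqrt(2)*3^(1/4)*x/2)


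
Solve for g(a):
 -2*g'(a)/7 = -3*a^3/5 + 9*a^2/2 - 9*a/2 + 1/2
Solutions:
 g(a) = C1 + 21*a^4/40 - 21*a^3/4 + 63*a^2/8 - 7*a/4


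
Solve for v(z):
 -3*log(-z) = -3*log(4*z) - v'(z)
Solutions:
 v(z) = C1 + 3*z*(-2*log(2) + I*pi)


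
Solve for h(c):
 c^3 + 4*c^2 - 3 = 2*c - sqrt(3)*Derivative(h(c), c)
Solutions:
 h(c) = C1 - sqrt(3)*c^4/12 - 4*sqrt(3)*c^3/9 + sqrt(3)*c^2/3 + sqrt(3)*c


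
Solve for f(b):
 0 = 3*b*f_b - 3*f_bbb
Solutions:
 f(b) = C1 + Integral(C2*airyai(b) + C3*airybi(b), b)


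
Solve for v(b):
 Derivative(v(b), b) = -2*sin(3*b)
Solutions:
 v(b) = C1 + 2*cos(3*b)/3


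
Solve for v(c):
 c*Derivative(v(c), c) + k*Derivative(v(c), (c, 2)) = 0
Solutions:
 v(c) = C1 + C2*sqrt(k)*erf(sqrt(2)*c*sqrt(1/k)/2)


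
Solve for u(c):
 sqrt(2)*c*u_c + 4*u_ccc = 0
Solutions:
 u(c) = C1 + Integral(C2*airyai(-sqrt(2)*c/2) + C3*airybi(-sqrt(2)*c/2), c)


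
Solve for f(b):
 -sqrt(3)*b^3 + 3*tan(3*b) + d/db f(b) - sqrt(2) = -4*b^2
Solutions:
 f(b) = C1 + sqrt(3)*b^4/4 - 4*b^3/3 + sqrt(2)*b + log(cos(3*b))


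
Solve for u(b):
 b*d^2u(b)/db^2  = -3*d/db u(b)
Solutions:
 u(b) = C1 + C2/b^2


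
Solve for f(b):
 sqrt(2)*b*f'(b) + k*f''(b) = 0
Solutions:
 f(b) = C1 + C2*sqrt(k)*erf(2^(3/4)*b*sqrt(1/k)/2)


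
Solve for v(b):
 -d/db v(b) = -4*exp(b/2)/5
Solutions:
 v(b) = C1 + 8*exp(b/2)/5


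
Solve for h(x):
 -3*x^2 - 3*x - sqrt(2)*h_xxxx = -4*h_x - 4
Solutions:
 h(x) = C1 + C4*exp(sqrt(2)*x) + x^3/4 + 3*x^2/8 - x + (C2*sin(sqrt(6)*x/2) + C3*cos(sqrt(6)*x/2))*exp(-sqrt(2)*x/2)


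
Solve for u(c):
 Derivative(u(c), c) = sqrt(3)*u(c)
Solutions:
 u(c) = C1*exp(sqrt(3)*c)


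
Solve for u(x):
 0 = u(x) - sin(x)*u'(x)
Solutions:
 u(x) = C1*sqrt(cos(x) - 1)/sqrt(cos(x) + 1)


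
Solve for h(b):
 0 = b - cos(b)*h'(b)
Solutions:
 h(b) = C1 + Integral(b/cos(b), b)


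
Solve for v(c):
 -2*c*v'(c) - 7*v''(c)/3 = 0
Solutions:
 v(c) = C1 + C2*erf(sqrt(21)*c/7)


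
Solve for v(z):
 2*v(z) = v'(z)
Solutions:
 v(z) = C1*exp(2*z)


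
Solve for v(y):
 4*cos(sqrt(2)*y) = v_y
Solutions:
 v(y) = C1 + 2*sqrt(2)*sin(sqrt(2)*y)


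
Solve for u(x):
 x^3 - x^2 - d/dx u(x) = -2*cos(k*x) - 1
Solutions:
 u(x) = C1 + x^4/4 - x^3/3 + x + 2*sin(k*x)/k


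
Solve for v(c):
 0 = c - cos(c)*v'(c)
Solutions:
 v(c) = C1 + Integral(c/cos(c), c)


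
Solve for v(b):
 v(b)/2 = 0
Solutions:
 v(b) = 0


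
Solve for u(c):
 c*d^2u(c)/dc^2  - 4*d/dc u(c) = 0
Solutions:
 u(c) = C1 + C2*c^5


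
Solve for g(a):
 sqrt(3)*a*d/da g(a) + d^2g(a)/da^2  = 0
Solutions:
 g(a) = C1 + C2*erf(sqrt(2)*3^(1/4)*a/2)


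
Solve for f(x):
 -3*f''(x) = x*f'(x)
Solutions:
 f(x) = C1 + C2*erf(sqrt(6)*x/6)


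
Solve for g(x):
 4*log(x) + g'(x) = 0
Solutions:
 g(x) = C1 - 4*x*log(x) + 4*x


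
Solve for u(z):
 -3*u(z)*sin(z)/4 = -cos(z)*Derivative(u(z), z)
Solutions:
 u(z) = C1/cos(z)^(3/4)


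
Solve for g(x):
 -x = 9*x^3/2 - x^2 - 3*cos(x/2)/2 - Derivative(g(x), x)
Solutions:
 g(x) = C1 + 9*x^4/8 - x^3/3 + x^2/2 - 3*sin(x/2)


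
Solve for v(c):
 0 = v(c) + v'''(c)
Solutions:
 v(c) = C3*exp(-c) + (C1*sin(sqrt(3)*c/2) + C2*cos(sqrt(3)*c/2))*exp(c/2)


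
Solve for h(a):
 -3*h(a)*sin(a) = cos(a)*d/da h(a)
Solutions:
 h(a) = C1*cos(a)^3


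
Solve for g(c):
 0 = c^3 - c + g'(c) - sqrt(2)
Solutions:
 g(c) = C1 - c^4/4 + c^2/2 + sqrt(2)*c


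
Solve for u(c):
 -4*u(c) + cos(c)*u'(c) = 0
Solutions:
 u(c) = C1*(sin(c)^2 + 2*sin(c) + 1)/(sin(c)^2 - 2*sin(c) + 1)


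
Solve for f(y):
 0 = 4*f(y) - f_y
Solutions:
 f(y) = C1*exp(4*y)


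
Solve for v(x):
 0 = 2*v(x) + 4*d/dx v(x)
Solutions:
 v(x) = C1*exp(-x/2)


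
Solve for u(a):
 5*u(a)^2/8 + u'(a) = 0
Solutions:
 u(a) = 8/(C1 + 5*a)


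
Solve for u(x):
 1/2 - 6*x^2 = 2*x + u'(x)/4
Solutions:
 u(x) = C1 - 8*x^3 - 4*x^2 + 2*x


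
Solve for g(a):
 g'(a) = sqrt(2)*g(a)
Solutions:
 g(a) = C1*exp(sqrt(2)*a)


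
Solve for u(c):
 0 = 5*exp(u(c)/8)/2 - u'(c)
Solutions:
 u(c) = 8*log(-1/(C1 + 5*c)) + 32*log(2)


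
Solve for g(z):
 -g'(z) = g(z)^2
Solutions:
 g(z) = 1/(C1 + z)


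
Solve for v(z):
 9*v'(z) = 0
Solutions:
 v(z) = C1


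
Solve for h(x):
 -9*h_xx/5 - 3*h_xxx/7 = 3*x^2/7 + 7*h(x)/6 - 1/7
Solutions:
 h(x) = C1*exp(x*(-84 + 42*2^(2/3)*63^(1/3)/(5*sqrt(3145) + 377)^(1/3) + 294^(1/3)*(5*sqrt(3145) + 377)^(1/3))/60)*sin(3^(1/6)*x*(-3^(2/3)*98^(1/3)*(5*sqrt(3145) + 377)^(1/3) + 126*2^(2/3)*7^(1/3)/(5*sqrt(3145) + 377)^(1/3))/60) + C2*exp(x*(-84 + 42*2^(2/3)*63^(1/3)/(5*sqrt(3145) + 377)^(1/3) + 294^(1/3)*(5*sqrt(3145) + 377)^(1/3))/60)*cos(3^(1/6)*x*(-3^(2/3)*98^(1/3)*(5*sqrt(3145) + 377)^(1/3) + 126*2^(2/3)*7^(1/3)/(5*sqrt(3145) + 377)^(1/3))/60) + C3*exp(-x*(42*2^(2/3)*63^(1/3)/(5*sqrt(3145) + 377)^(1/3) + 42 + 294^(1/3)*(5*sqrt(3145) + 377)^(1/3))/30) - 18*x^2/49 + 2154/1715


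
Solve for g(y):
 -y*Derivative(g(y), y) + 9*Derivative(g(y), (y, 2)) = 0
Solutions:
 g(y) = C1 + C2*erfi(sqrt(2)*y/6)


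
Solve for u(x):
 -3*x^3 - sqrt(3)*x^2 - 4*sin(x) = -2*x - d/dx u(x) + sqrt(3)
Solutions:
 u(x) = C1 + 3*x^4/4 + sqrt(3)*x^3/3 - x^2 + sqrt(3)*x - 4*cos(x)


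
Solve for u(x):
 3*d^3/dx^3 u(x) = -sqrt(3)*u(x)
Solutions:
 u(x) = C3*exp(-3^(5/6)*x/3) + (C1*sin(3^(1/3)*x/2) + C2*cos(3^(1/3)*x/2))*exp(3^(5/6)*x/6)


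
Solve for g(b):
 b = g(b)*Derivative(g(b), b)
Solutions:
 g(b) = -sqrt(C1 + b^2)
 g(b) = sqrt(C1 + b^2)


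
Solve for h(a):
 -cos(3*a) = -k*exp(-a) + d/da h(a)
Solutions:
 h(a) = C1 - k*exp(-a) - sin(3*a)/3


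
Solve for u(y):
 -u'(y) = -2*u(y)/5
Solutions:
 u(y) = C1*exp(2*y/5)


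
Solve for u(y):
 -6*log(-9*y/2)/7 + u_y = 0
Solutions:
 u(y) = C1 + 6*y*log(-y)/7 + 6*y*(-1 - log(2) + 2*log(3))/7


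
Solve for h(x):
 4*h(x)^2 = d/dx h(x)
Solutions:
 h(x) = -1/(C1 + 4*x)


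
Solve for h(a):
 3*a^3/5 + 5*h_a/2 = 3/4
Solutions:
 h(a) = C1 - 3*a^4/50 + 3*a/10


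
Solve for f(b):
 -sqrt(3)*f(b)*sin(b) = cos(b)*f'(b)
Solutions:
 f(b) = C1*cos(b)^(sqrt(3))


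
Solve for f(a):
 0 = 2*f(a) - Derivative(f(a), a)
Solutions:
 f(a) = C1*exp(2*a)


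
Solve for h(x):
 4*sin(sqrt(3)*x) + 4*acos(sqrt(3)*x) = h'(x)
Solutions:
 h(x) = C1 + 4*x*acos(sqrt(3)*x) - 4*sqrt(3)*sqrt(1 - 3*x^2)/3 - 4*sqrt(3)*cos(sqrt(3)*x)/3


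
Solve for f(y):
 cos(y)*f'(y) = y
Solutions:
 f(y) = C1 + Integral(y/cos(y), y)


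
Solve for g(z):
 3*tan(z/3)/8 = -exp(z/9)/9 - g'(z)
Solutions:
 g(z) = C1 - exp(z/9) + 9*log(cos(z/3))/8


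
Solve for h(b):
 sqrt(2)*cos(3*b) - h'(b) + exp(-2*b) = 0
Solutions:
 h(b) = C1 + sqrt(2)*sin(3*b)/3 - exp(-2*b)/2


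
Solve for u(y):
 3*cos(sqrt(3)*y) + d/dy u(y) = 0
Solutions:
 u(y) = C1 - sqrt(3)*sin(sqrt(3)*y)


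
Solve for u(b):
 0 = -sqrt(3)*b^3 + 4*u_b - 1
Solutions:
 u(b) = C1 + sqrt(3)*b^4/16 + b/4


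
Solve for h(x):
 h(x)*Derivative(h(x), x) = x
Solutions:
 h(x) = -sqrt(C1 + x^2)
 h(x) = sqrt(C1 + x^2)


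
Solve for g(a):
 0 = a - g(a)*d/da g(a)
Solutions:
 g(a) = -sqrt(C1 + a^2)
 g(a) = sqrt(C1 + a^2)


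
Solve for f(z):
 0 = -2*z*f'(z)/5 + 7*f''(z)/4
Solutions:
 f(z) = C1 + C2*erfi(2*sqrt(35)*z/35)


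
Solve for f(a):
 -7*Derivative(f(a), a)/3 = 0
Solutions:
 f(a) = C1


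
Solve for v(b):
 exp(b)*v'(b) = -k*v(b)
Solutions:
 v(b) = C1*exp(k*exp(-b))


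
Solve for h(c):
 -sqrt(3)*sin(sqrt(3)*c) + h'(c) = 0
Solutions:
 h(c) = C1 - cos(sqrt(3)*c)


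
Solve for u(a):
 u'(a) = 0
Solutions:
 u(a) = C1


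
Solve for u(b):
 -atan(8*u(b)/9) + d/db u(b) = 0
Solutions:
 Integral(1/atan(8*_y/9), (_y, u(b))) = C1 + b


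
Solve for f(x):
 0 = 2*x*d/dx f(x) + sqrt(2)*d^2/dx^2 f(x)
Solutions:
 f(x) = C1 + C2*erf(2^(3/4)*x/2)


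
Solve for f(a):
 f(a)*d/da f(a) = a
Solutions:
 f(a) = -sqrt(C1 + a^2)
 f(a) = sqrt(C1 + a^2)


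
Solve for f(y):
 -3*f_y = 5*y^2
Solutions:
 f(y) = C1 - 5*y^3/9


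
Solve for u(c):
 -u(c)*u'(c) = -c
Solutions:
 u(c) = -sqrt(C1 + c^2)
 u(c) = sqrt(C1 + c^2)


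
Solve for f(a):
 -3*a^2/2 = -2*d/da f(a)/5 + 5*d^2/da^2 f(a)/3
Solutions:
 f(a) = C1 + C2*exp(6*a/25) + 5*a^3/4 + 125*a^2/8 + 3125*a/24


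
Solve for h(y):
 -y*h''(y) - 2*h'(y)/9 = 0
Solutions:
 h(y) = C1 + C2*y^(7/9)


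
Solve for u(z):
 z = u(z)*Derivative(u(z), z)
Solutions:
 u(z) = -sqrt(C1 + z^2)
 u(z) = sqrt(C1 + z^2)


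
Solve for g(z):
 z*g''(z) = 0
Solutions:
 g(z) = C1 + C2*z


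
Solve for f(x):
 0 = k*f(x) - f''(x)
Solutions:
 f(x) = C1*exp(-sqrt(k)*x) + C2*exp(sqrt(k)*x)


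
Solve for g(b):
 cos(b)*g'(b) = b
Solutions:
 g(b) = C1 + Integral(b/cos(b), b)


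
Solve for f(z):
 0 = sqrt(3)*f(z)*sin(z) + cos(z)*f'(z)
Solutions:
 f(z) = C1*cos(z)^(sqrt(3))


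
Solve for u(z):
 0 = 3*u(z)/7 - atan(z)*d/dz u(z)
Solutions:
 u(z) = C1*exp(3*Integral(1/atan(z), z)/7)


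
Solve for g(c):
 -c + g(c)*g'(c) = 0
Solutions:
 g(c) = -sqrt(C1 + c^2)
 g(c) = sqrt(C1 + c^2)


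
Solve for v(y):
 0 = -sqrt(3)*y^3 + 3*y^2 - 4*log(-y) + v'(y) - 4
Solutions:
 v(y) = C1 + sqrt(3)*y^4/4 - y^3 + 4*y*log(-y)


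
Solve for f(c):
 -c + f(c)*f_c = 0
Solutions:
 f(c) = -sqrt(C1 + c^2)
 f(c) = sqrt(C1 + c^2)


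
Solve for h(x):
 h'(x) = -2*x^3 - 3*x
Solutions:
 h(x) = C1 - x^4/2 - 3*x^2/2


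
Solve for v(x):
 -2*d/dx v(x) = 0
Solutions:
 v(x) = C1


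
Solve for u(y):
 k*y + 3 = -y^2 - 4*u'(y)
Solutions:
 u(y) = C1 - k*y^2/8 - y^3/12 - 3*y/4


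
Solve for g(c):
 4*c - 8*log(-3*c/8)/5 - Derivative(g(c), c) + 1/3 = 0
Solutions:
 g(c) = C1 + 2*c^2 - 8*c*log(-c)/5 + c*(-24*log(3) + 29 + 72*log(2))/15


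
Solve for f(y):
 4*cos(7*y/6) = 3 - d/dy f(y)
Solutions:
 f(y) = C1 + 3*y - 24*sin(7*y/6)/7


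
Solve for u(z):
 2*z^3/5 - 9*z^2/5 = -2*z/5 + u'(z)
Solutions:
 u(z) = C1 + z^4/10 - 3*z^3/5 + z^2/5


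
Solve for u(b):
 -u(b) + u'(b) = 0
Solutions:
 u(b) = C1*exp(b)


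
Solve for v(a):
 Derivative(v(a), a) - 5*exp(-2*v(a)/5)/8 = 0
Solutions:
 v(a) = 5*log(-sqrt(C1 + 5*a)) - 5*log(10) + 5*log(5)/2
 v(a) = 5*log(C1 + 5*a)/2 - 5*log(10) + 5*log(5)/2


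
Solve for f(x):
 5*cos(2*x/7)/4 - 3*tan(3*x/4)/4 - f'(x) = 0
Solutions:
 f(x) = C1 + log(cos(3*x/4)) + 35*sin(2*x/7)/8


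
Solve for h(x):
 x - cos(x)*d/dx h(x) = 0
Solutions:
 h(x) = C1 + Integral(x/cos(x), x)


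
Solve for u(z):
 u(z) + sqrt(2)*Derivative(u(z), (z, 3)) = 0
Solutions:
 u(z) = C3*exp(-2^(5/6)*z/2) + (C1*sin(2^(5/6)*sqrt(3)*z/4) + C2*cos(2^(5/6)*sqrt(3)*z/4))*exp(2^(5/6)*z/4)


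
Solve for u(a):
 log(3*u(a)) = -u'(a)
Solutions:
 Integral(1/(log(_y) + log(3)), (_y, u(a))) = C1 - a


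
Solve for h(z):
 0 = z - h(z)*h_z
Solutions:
 h(z) = -sqrt(C1 + z^2)
 h(z) = sqrt(C1 + z^2)


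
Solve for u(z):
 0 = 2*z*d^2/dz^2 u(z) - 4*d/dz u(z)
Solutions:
 u(z) = C1 + C2*z^3


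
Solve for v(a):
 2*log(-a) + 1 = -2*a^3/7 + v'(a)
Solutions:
 v(a) = C1 + a^4/14 + 2*a*log(-a) - a


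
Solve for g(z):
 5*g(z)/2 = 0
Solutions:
 g(z) = 0


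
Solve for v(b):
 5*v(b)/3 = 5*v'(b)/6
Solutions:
 v(b) = C1*exp(2*b)


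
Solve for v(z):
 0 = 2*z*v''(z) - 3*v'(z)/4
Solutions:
 v(z) = C1 + C2*z^(11/8)


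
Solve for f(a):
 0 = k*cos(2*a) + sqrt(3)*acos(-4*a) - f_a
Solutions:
 f(a) = C1 + k*sin(2*a)/2 + sqrt(3)*(a*acos(-4*a) + sqrt(1 - 16*a^2)/4)


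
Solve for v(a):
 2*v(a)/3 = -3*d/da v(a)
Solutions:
 v(a) = C1*exp(-2*a/9)


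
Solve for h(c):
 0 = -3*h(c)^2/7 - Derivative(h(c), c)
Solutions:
 h(c) = 7/(C1 + 3*c)


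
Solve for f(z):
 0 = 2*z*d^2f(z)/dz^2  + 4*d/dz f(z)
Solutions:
 f(z) = C1 + C2/z


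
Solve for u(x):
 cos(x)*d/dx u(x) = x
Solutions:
 u(x) = C1 + Integral(x/cos(x), x)


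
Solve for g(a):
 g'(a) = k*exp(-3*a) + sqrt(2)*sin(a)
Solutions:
 g(a) = C1 - k*exp(-3*a)/3 - sqrt(2)*cos(a)


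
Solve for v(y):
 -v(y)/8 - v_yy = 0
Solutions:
 v(y) = C1*sin(sqrt(2)*y/4) + C2*cos(sqrt(2)*y/4)


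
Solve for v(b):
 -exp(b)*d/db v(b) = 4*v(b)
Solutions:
 v(b) = C1*exp(4*exp(-b))


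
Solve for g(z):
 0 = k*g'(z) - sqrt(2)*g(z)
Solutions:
 g(z) = C1*exp(sqrt(2)*z/k)


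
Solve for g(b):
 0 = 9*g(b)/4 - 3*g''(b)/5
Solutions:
 g(b) = C1*exp(-sqrt(15)*b/2) + C2*exp(sqrt(15)*b/2)


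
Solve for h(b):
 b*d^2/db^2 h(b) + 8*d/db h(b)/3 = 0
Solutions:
 h(b) = C1 + C2/b^(5/3)


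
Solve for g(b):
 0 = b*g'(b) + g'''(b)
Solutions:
 g(b) = C1 + Integral(C2*airyai(-b) + C3*airybi(-b), b)


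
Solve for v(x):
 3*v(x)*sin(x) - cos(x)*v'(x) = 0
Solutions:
 v(x) = C1/cos(x)^3


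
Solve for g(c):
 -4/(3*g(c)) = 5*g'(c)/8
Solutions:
 g(c) = -sqrt(C1 - 960*c)/15
 g(c) = sqrt(C1 - 960*c)/15


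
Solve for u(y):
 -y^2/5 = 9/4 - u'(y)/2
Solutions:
 u(y) = C1 + 2*y^3/15 + 9*y/2


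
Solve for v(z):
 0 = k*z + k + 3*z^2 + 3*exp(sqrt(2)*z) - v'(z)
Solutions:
 v(z) = C1 + k*z^2/2 + k*z + z^3 + 3*sqrt(2)*exp(sqrt(2)*z)/2


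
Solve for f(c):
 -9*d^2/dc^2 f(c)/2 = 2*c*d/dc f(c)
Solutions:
 f(c) = C1 + C2*erf(sqrt(2)*c/3)


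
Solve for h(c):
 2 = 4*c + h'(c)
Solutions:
 h(c) = C1 - 2*c^2 + 2*c


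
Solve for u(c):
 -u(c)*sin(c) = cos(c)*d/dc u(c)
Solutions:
 u(c) = C1*cos(c)


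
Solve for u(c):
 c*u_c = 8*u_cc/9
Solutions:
 u(c) = C1 + C2*erfi(3*c/4)


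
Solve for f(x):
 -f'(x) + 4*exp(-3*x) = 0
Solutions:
 f(x) = C1 - 4*exp(-3*x)/3


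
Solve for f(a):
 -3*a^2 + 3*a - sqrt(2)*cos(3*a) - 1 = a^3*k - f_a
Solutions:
 f(a) = C1 + a^4*k/4 + a^3 - 3*a^2/2 + a + sqrt(2)*sin(3*a)/3


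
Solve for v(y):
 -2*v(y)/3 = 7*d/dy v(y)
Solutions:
 v(y) = C1*exp(-2*y/21)


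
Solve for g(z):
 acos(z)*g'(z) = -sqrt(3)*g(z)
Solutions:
 g(z) = C1*exp(-sqrt(3)*Integral(1/acos(z), z))


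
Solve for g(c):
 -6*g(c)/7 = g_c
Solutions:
 g(c) = C1*exp(-6*c/7)


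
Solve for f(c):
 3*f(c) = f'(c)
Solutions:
 f(c) = C1*exp(3*c)


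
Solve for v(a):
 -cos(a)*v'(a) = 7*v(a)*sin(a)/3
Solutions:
 v(a) = C1*cos(a)^(7/3)


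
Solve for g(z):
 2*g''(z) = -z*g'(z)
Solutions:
 g(z) = C1 + C2*erf(z/2)


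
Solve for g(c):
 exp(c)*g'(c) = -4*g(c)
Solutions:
 g(c) = C1*exp(4*exp(-c))


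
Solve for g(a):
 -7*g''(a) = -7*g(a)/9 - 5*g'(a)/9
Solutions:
 g(a) = C1*exp(a*(5 - sqrt(1789))/126) + C2*exp(a*(5 + sqrt(1789))/126)


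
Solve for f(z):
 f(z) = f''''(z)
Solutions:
 f(z) = C1*exp(-z) + C2*exp(z) + C3*sin(z) + C4*cos(z)


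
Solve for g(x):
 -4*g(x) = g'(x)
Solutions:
 g(x) = C1*exp(-4*x)


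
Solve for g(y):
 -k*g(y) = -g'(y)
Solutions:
 g(y) = C1*exp(k*y)


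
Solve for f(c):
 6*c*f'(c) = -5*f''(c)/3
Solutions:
 f(c) = C1 + C2*erf(3*sqrt(5)*c/5)


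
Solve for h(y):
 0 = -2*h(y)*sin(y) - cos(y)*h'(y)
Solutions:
 h(y) = C1*cos(y)^2


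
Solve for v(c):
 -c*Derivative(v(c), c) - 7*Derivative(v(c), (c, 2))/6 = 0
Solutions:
 v(c) = C1 + C2*erf(sqrt(21)*c/7)


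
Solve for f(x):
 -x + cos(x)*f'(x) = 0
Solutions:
 f(x) = C1 + Integral(x/cos(x), x)


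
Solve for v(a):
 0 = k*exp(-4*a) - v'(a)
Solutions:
 v(a) = C1 - k*exp(-4*a)/4


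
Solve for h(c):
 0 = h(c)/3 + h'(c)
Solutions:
 h(c) = C1*exp(-c/3)


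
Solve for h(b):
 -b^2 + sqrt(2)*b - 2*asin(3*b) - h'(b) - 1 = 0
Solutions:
 h(b) = C1 - b^3/3 + sqrt(2)*b^2/2 - 2*b*asin(3*b) - b - 2*sqrt(1 - 9*b^2)/3


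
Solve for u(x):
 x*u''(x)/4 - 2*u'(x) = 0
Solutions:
 u(x) = C1 + C2*x^9


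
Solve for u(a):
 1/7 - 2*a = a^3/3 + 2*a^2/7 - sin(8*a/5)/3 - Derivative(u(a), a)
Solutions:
 u(a) = C1 + a^4/12 + 2*a^3/21 + a^2 - a/7 + 5*cos(8*a/5)/24


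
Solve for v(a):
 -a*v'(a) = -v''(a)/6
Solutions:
 v(a) = C1 + C2*erfi(sqrt(3)*a)


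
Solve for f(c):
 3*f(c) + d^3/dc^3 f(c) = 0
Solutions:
 f(c) = C3*exp(-3^(1/3)*c) + (C1*sin(3^(5/6)*c/2) + C2*cos(3^(5/6)*c/2))*exp(3^(1/3)*c/2)


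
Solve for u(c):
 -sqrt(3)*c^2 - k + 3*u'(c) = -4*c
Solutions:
 u(c) = C1 + sqrt(3)*c^3/9 - 2*c^2/3 + c*k/3


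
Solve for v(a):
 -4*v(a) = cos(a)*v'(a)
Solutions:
 v(a) = C1*(sin(a)^2 - 2*sin(a) + 1)/(sin(a)^2 + 2*sin(a) + 1)


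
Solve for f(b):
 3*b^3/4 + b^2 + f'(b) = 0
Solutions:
 f(b) = C1 - 3*b^4/16 - b^3/3


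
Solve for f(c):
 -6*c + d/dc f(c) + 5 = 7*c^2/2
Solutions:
 f(c) = C1 + 7*c^3/6 + 3*c^2 - 5*c


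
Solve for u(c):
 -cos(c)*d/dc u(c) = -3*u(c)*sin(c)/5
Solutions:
 u(c) = C1/cos(c)^(3/5)


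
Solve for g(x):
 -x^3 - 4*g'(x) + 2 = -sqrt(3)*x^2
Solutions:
 g(x) = C1 - x^4/16 + sqrt(3)*x^3/12 + x/2


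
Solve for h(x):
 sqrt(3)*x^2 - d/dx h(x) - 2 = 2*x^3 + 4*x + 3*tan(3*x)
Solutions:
 h(x) = C1 - x^4/2 + sqrt(3)*x^3/3 - 2*x^2 - 2*x + log(cos(3*x))


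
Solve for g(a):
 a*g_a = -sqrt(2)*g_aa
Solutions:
 g(a) = C1 + C2*erf(2^(1/4)*a/2)


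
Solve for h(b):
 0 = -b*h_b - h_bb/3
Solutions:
 h(b) = C1 + C2*erf(sqrt(6)*b/2)


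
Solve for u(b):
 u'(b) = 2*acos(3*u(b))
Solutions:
 Integral(1/acos(3*_y), (_y, u(b))) = C1 + 2*b


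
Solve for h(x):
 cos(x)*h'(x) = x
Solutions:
 h(x) = C1 + Integral(x/cos(x), x)


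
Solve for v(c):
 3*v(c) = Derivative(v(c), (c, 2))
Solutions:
 v(c) = C1*exp(-sqrt(3)*c) + C2*exp(sqrt(3)*c)


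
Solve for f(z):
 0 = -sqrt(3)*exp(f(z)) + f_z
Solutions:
 f(z) = log(-1/(C1 + sqrt(3)*z))


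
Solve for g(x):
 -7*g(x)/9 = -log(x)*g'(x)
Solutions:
 g(x) = C1*exp(7*li(x)/9)


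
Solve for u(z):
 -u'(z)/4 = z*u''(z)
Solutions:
 u(z) = C1 + C2*z^(3/4)


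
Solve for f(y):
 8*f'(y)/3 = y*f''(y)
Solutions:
 f(y) = C1 + C2*y^(11/3)


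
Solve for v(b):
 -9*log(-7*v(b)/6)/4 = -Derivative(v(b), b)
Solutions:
 -4*Integral(1/(log(-_y) - log(6) + log(7)), (_y, v(b)))/9 = C1 - b


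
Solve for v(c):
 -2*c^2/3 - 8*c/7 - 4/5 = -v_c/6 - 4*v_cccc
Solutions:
 v(c) = C1 + C4*exp(-3^(2/3)*c/6) + 4*c^3/3 + 24*c^2/7 + 24*c/5 + (C2*sin(3^(1/6)*c/4) + C3*cos(3^(1/6)*c/4))*exp(3^(2/3)*c/12)


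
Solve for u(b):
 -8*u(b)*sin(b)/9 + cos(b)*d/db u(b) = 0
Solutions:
 u(b) = C1/cos(b)^(8/9)


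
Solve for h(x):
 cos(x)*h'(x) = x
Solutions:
 h(x) = C1 + Integral(x/cos(x), x)


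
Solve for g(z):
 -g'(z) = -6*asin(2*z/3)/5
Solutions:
 g(z) = C1 + 6*z*asin(2*z/3)/5 + 3*sqrt(9 - 4*z^2)/5


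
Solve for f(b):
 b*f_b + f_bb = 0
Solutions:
 f(b) = C1 + C2*erf(sqrt(2)*b/2)


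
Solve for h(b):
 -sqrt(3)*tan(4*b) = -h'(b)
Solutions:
 h(b) = C1 - sqrt(3)*log(cos(4*b))/4


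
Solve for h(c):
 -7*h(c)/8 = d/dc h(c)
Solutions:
 h(c) = C1*exp(-7*c/8)


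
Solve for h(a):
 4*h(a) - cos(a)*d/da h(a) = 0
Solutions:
 h(a) = C1*(sin(a)^2 + 2*sin(a) + 1)/(sin(a)^2 - 2*sin(a) + 1)


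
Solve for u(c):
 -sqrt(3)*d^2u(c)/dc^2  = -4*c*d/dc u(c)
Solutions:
 u(c) = C1 + C2*erfi(sqrt(2)*3^(3/4)*c/3)


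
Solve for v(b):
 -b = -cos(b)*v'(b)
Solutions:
 v(b) = C1 + Integral(b/cos(b), b)


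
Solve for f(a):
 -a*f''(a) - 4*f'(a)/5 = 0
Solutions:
 f(a) = C1 + C2*a^(1/5)


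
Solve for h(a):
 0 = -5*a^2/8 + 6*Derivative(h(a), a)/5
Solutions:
 h(a) = C1 + 25*a^3/144


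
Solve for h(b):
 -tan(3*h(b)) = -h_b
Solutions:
 h(b) = -asin(C1*exp(3*b))/3 + pi/3
 h(b) = asin(C1*exp(3*b))/3


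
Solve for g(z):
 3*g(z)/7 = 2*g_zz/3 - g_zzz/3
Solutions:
 g(z) = C1*exp(z*(56*14^(1/3)/(9*sqrt(57) + 131)^(1/3) + 14^(2/3)*(9*sqrt(57) + 131)^(1/3) + 56)/84)*sin(14^(1/3)*sqrt(3)*z*(-14^(1/3)*(9*sqrt(57) + 131)^(1/3) + 56/(9*sqrt(57) + 131)^(1/3))/84) + C2*exp(z*(56*14^(1/3)/(9*sqrt(57) + 131)^(1/3) + 14^(2/3)*(9*sqrt(57) + 131)^(1/3) + 56)/84)*cos(14^(1/3)*sqrt(3)*z*(-14^(1/3)*(9*sqrt(57) + 131)^(1/3) + 56/(9*sqrt(57) + 131)^(1/3))/84) + C3*exp(z*(-14^(2/3)*(9*sqrt(57) + 131)^(1/3) - 56*14^(1/3)/(9*sqrt(57) + 131)^(1/3) + 28)/42)


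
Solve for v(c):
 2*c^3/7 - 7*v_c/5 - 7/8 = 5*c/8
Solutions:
 v(c) = C1 + 5*c^4/98 - 25*c^2/112 - 5*c/8


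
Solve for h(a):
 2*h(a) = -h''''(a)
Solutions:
 h(a) = (C1*sin(2^(3/4)*a/2) + C2*cos(2^(3/4)*a/2))*exp(-2^(3/4)*a/2) + (C3*sin(2^(3/4)*a/2) + C4*cos(2^(3/4)*a/2))*exp(2^(3/4)*a/2)


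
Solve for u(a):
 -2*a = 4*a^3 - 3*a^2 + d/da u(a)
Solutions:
 u(a) = C1 - a^4 + a^3 - a^2


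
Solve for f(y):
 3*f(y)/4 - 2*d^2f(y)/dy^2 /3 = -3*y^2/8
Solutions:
 f(y) = C1*exp(-3*sqrt(2)*y/4) + C2*exp(3*sqrt(2)*y/4) - y^2/2 - 8/9


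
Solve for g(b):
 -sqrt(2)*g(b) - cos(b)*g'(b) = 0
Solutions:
 g(b) = C1*(sin(b) - 1)^(sqrt(2)/2)/(sin(b) + 1)^(sqrt(2)/2)


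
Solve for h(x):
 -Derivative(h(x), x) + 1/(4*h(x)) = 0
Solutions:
 h(x) = -sqrt(C1 + 2*x)/2
 h(x) = sqrt(C1 + 2*x)/2


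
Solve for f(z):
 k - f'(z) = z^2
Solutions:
 f(z) = C1 + k*z - z^3/3


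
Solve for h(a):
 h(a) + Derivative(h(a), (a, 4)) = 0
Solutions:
 h(a) = (C1*sin(sqrt(2)*a/2) + C2*cos(sqrt(2)*a/2))*exp(-sqrt(2)*a/2) + (C3*sin(sqrt(2)*a/2) + C4*cos(sqrt(2)*a/2))*exp(sqrt(2)*a/2)


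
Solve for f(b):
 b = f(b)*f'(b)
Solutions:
 f(b) = -sqrt(C1 + b^2)
 f(b) = sqrt(C1 + b^2)


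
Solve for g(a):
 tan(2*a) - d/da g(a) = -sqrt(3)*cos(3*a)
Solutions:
 g(a) = C1 - log(cos(2*a))/2 + sqrt(3)*sin(3*a)/3


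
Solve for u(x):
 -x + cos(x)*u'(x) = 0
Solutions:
 u(x) = C1 + Integral(x/cos(x), x)


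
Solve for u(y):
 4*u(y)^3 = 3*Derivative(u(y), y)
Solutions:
 u(y) = -sqrt(6)*sqrt(-1/(C1 + 4*y))/2
 u(y) = sqrt(6)*sqrt(-1/(C1 + 4*y))/2
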